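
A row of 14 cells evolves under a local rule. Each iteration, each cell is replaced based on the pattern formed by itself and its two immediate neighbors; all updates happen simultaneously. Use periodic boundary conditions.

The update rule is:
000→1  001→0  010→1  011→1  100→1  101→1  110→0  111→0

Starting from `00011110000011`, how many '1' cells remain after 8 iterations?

11010001111010
10111101000111
01100011110100
01011010001111
11110111101000
10001100011110
11101011010001
00011110111101
count of 1: 9

9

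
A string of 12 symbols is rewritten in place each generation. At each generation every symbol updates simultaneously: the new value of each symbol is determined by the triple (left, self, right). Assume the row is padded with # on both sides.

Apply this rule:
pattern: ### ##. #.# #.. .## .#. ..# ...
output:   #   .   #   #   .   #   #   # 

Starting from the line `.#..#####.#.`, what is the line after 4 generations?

####.###.###
###.#.#.#.##
##.#######.#
#.#.#####.#.

#.#.#####.#.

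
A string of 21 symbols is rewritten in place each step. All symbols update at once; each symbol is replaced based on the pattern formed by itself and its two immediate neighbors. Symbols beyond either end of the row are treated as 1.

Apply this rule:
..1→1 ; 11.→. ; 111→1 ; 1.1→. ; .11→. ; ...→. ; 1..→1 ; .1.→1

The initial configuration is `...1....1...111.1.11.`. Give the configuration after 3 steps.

1.11....1111..111.11.

1.111..111.1.1..1....
...1.11.1..1.11111..1
1.11....1111..111.11.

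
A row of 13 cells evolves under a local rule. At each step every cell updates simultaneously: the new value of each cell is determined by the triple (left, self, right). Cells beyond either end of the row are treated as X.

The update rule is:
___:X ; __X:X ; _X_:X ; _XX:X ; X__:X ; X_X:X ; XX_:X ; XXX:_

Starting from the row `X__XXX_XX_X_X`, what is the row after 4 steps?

___XXX_______

step 1: XXXX_XXXXXXXX
step 2: ___XXX_______
step 3: XXXX_XXXXXXXX  (repeats step 1; period 2)
step 4: ___XXX_______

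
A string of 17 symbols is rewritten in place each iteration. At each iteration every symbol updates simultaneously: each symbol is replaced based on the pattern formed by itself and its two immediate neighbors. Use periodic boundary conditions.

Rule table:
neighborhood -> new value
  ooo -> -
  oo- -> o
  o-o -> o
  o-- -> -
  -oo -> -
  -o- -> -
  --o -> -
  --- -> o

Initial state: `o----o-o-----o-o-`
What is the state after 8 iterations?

--oo--o--ooo--o-o
---o-------o---o-
oo---ooooo---o---
-o-o-----o-o---o-
--o--ooo--o--o---
o------o-------oo
o-oooo---ooooo---
-o---o-o-----o-o-

-o---o-o-----o-o-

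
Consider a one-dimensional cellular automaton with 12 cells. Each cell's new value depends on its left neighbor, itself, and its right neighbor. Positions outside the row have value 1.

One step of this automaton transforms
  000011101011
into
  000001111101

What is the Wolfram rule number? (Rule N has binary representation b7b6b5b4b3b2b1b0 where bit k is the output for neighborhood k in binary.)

228

position 5: 111 → 1  (bit 7 = 1)
position 6: 110 → 1  (bit 6 = 1)
position 7: 101 → 1  (bit 5 = 1)
position 0: 100 → 0  (bit 4 = 0)
position 4: 011 → 0  (bit 3 = 0)
position 8: 010 → 1  (bit 2 = 1)
position 3: 001 → 0  (bit 1 = 0)
position 1: 000 → 0  (bit 0 = 0)
bits b7..b0 = 11100100 = 228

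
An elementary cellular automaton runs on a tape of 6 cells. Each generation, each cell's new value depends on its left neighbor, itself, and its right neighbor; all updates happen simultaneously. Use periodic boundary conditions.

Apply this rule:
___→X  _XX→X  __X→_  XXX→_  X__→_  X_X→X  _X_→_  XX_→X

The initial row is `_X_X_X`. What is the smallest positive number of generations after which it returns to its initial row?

generation 1: X_X_X_
generation 2: _X_X_X

2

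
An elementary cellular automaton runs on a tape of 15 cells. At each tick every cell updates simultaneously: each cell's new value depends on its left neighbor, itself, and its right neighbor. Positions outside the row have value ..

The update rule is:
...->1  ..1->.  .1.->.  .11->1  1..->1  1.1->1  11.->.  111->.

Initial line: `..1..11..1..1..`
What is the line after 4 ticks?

1..1..1.1.1..1.

tick 1: 1..1.1.1..1..11
tick 2: .1..1.1.1..1.1.
tick 3: ..1..1.1.1..1.1
tick 4: 1..1..1.1.1..1.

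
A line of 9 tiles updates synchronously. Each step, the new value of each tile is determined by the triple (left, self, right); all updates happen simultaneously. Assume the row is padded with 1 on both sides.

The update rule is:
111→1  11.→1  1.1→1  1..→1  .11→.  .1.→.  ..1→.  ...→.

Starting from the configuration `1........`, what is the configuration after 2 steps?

11.......
111......

111......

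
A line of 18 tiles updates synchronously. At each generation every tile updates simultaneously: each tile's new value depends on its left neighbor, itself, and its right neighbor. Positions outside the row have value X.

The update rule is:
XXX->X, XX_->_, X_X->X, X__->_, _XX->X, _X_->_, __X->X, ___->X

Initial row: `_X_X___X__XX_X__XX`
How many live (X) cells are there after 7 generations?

X_X__XX__XX_X__XXX
_X__XX__XX_X__XXXX
X__XX__XX_X__XXXXX
__XX__XX_X__XXXXXX
_XX__XX_X__XXXXXXX
XX__XX_X__XXXXXXXX
X__XX_X__XXXXXXXXX
count of X: 13

13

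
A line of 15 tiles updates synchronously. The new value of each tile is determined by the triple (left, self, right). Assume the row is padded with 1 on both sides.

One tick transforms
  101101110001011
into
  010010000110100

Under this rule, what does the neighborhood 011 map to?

At position 2 the neighborhood is 011; the next row has 0 there.

0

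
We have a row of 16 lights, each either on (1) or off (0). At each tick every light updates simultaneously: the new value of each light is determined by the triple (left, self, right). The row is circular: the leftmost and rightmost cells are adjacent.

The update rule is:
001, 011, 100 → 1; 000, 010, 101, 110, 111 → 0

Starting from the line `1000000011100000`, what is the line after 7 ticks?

0100000110010001
0010001101101010
0101011001000001
0000010110100010
0000100100010101
1001011010100000
0110010000010001

0110010000010001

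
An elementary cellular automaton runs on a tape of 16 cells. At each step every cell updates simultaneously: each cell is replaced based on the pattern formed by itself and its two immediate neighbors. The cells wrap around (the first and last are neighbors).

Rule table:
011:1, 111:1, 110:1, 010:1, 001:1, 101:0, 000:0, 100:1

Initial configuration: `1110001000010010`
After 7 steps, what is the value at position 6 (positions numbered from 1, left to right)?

1111011100111110
1111011111111110
1111011111111110  (fixed point — unchanged through step 7)
position 6 holds 1

1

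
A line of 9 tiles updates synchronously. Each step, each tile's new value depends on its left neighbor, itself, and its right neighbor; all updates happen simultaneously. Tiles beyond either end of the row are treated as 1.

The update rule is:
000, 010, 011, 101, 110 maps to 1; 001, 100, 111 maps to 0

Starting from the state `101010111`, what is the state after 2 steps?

000000100

111111100
000000100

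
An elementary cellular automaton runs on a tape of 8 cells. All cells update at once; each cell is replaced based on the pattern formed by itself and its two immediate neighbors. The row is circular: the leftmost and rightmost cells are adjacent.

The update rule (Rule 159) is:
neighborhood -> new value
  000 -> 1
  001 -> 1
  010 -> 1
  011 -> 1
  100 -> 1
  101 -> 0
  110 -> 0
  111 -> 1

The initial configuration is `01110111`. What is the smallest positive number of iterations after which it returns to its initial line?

4

01100110
11011101
10011001
01110111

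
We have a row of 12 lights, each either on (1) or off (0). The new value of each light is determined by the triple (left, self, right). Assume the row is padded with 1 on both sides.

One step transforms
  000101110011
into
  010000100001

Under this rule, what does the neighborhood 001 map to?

0

At position 2 the neighborhood is 001; the next row has 0 there.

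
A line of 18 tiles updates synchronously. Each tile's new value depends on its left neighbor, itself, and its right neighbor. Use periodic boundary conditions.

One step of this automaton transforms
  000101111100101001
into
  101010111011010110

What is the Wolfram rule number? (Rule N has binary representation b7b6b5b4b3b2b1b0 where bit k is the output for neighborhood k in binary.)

178

position 6: 111 → 1  (bit 7 = 1)
position 9: 110 → 0  (bit 6 = 0)
position 4: 101 → 1  (bit 5 = 1)
position 0: 100 → 1  (bit 4 = 1)
position 5: 011 → 0  (bit 3 = 0)
position 3: 010 → 0  (bit 2 = 0)
position 2: 001 → 1  (bit 1 = 1)
position 1: 000 → 0  (bit 0 = 0)
bits b7..b0 = 10110010 = 178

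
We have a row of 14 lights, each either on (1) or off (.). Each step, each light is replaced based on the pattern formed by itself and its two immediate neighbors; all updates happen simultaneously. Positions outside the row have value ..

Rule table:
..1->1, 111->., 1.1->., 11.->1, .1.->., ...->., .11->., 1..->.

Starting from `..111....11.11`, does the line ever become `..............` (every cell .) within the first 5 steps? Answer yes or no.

no

.1..1...1.1..1
1..1...1....1.
..1...1....1..
.1...1....1...
1...1....1....
step 5 is 1...1....1...., still not uniform .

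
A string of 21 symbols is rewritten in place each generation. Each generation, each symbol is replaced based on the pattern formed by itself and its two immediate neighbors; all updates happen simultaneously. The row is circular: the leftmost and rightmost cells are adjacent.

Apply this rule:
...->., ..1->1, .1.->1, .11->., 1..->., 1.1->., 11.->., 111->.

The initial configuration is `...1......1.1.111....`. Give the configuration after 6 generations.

..11.....11.1........
.1......1...1........
11.....11..11........
......1...1.........1
.....11..11........11
....1...1.........1..

....1...1.........1..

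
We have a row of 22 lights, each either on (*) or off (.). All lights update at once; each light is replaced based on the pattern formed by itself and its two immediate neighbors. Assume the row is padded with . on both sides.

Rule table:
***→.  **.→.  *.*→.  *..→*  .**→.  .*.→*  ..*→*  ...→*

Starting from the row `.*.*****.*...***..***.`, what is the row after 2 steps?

..*******....***..****

**.......****...**...*
..*******....***..****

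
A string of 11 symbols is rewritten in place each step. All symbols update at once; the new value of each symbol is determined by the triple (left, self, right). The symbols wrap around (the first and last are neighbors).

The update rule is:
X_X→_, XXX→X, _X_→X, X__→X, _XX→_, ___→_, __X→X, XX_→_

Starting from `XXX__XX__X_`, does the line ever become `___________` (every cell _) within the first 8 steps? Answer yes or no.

_X_XX__XXX_
XX___XX_X_X
X_X_X___X__
X_X_XX_XXXX
__X_____XXX
XXXX___X_X_
_XX_X_XX_X_
X___X____XX
step 8 is X___X____XX, still not uniform _

no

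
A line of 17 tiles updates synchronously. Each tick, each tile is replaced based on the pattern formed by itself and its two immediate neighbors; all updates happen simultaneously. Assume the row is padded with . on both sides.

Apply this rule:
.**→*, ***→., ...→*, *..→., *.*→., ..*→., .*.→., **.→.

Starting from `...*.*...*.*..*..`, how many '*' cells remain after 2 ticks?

tick 1: **.....*........*
tick 2: *..***...******..
count of *: 10

10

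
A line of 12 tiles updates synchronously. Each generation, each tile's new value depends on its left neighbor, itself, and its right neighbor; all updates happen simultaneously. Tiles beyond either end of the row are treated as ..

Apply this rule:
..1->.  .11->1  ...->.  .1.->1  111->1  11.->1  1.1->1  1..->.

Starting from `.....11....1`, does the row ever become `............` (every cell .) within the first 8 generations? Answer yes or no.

no

.....11....1  (fixed point — unchanged through generation 8)
generation 8 is .....11....1, still not uniform .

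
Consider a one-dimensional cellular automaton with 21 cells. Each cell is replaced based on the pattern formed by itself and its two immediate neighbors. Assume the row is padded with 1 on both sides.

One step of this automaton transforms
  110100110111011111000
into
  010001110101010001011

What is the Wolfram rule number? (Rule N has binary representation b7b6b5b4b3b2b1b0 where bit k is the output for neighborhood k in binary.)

position 0: 111 → 0  (bit 7 = 0)
position 1: 110 → 1  (bit 6 = 1)
position 2: 101 → 0  (bit 5 = 0)
position 4: 100 → 0  (bit 4 = 0)
position 6: 011 → 1  (bit 3 = 1)
position 3: 010 → 0  (bit 2 = 0)
position 5: 001 → 1  (bit 1 = 1)
position 19: 000 → 1  (bit 0 = 1)
bits b7..b0 = 01001011 = 75

75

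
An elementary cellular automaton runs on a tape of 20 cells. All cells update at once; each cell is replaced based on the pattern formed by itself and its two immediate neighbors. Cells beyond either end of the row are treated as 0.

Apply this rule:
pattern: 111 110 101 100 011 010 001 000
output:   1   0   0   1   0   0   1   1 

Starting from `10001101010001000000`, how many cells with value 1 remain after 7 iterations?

8

01110000001110111111
10101111110100011110
00000111100011101101
11111011011101000000
01110000001000111111
10101111110111011110
00000111100010001101
count of 1: 8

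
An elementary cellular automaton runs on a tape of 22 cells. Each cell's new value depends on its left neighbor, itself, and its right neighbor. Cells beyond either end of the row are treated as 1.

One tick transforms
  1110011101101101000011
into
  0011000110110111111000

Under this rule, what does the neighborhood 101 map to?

1

At position 8 the neighborhood is 101; the next row has 1 there.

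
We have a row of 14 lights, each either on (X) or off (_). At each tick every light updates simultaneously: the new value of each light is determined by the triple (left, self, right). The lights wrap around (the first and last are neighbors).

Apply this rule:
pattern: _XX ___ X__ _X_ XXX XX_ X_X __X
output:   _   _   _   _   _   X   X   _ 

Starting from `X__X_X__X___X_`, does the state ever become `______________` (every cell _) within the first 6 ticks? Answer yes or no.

____X________X
______________
all cells are _ at tick 2

yes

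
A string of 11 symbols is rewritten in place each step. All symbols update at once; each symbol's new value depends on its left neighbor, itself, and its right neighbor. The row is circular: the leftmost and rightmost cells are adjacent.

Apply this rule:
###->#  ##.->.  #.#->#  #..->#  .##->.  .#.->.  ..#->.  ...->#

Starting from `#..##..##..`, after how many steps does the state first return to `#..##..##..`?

22

.#...#...#.
..##..##..#
#...#...#..
.##..##..#.
...#...#..#
##..##..#..
..#...#..#.
#..##..#..#
.#...#..#..
..##..#..##
#...#..#...
.##..#..##.
...#..#...#
##..#..##..
..#..#...#.
#..#..##..#
.#..#...#..
..#..##..##
#..#...#...
.#..##..##.
..#...#...#
#..##..##..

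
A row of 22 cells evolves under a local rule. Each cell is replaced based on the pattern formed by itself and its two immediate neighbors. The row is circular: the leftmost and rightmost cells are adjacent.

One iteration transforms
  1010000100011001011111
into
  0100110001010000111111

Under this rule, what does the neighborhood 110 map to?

0

At position 0 the neighborhood is 110; the next row has 0 there.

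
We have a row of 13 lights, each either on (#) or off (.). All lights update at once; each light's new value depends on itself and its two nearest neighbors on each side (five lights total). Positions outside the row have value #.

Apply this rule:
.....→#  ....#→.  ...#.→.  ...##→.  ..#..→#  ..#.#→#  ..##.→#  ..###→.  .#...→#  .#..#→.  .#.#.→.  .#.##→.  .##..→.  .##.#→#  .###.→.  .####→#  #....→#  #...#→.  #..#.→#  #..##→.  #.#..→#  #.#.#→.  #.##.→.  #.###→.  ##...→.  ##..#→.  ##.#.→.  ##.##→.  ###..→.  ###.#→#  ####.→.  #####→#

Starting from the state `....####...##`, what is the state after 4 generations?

.###..#..##..

.#...#......#
.##..#####...
......##.....
.###..#..##..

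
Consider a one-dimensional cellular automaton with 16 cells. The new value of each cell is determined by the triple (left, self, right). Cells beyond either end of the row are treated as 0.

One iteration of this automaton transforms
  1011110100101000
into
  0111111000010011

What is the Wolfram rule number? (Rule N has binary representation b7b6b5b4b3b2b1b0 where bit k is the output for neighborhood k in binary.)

position 3: 111 → 1  (bit 7 = 1)
position 5: 110 → 1  (bit 6 = 1)
position 1: 101 → 1  (bit 5 = 1)
position 8: 100 → 0  (bit 4 = 0)
position 2: 011 → 1  (bit 3 = 1)
position 0: 010 → 0  (bit 2 = 0)
position 9: 001 → 0  (bit 1 = 0)
position 14: 000 → 1  (bit 0 = 1)
bits b7..b0 = 11101001 = 233

233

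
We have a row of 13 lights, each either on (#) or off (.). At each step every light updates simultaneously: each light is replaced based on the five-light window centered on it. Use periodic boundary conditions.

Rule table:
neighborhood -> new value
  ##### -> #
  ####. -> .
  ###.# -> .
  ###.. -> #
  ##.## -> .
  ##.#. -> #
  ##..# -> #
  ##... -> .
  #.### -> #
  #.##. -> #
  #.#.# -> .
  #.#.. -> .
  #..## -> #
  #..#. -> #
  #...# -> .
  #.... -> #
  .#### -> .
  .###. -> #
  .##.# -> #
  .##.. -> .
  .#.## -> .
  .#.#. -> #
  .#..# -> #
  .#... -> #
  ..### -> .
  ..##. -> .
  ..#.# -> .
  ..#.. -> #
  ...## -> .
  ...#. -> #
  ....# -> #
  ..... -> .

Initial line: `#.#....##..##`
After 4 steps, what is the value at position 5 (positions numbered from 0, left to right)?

#

step 1: .#.###...##.#
step 2: #..###....##.
step 3: .##.##.##..##
step 4: .##.##.#.##.#
position 5 holds #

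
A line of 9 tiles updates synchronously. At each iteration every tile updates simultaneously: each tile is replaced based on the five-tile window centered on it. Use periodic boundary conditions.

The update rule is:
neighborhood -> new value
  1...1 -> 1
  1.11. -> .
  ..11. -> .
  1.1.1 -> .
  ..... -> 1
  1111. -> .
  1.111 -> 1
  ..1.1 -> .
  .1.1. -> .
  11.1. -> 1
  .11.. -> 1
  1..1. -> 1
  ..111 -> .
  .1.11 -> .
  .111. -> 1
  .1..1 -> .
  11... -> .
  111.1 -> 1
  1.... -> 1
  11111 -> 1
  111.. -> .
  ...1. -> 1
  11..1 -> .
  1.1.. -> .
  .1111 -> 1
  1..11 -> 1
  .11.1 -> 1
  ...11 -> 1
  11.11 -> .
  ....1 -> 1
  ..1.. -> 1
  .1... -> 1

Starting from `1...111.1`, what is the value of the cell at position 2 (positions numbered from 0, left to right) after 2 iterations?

1.11.11..
...1..1.1
position 2 holds .

.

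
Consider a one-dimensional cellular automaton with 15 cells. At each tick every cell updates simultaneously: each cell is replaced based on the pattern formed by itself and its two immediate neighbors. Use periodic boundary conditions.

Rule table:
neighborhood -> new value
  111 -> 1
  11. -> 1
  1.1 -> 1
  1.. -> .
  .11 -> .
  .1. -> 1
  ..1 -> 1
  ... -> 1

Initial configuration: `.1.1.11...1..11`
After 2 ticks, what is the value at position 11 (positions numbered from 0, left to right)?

11111.1.111.1.1
11111111.11111.
position 11 holds 1

1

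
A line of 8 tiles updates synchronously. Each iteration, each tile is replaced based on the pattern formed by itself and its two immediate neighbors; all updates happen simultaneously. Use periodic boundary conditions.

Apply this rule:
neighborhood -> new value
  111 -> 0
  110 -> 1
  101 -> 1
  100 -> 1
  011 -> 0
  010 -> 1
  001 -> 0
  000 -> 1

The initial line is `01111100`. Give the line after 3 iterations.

00011100

00000111
11110001
00011100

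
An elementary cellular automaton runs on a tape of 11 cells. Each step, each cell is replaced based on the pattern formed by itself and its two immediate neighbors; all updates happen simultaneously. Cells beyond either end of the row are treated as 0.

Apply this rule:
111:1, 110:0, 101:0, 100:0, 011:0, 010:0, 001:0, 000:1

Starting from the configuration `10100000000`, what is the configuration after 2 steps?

00001111111
11100111110

11100111110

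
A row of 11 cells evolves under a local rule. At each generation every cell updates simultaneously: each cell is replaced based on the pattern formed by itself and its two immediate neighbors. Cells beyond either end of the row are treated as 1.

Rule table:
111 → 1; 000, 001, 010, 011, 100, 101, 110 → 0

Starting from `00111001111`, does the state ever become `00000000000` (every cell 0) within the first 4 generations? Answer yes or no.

yes

generation 1: 00010000111
generation 2: 00000000011
generation 3: 00000000001
generation 4: 00000000000
all cells are 0 at generation 4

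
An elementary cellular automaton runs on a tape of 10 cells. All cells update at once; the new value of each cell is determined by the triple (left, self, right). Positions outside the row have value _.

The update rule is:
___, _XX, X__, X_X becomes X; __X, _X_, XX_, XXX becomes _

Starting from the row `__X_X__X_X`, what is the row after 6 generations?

__X__X_X_X

X__X_X__X_
_X__X_X__X
__X__X_X__
X__X__X_XX
_X__X__XX_
__X__X_X_X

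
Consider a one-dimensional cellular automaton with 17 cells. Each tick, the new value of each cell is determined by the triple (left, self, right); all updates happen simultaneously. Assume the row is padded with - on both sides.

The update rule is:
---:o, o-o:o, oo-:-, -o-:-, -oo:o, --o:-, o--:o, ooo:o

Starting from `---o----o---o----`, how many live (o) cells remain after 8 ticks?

9

oo--ooo--oo--oooo
o-o-oo-o-o-o-ooo-
-o-oo-o-o-o-ooo-o
--oo-o-o-o-ooo-o-
o-o-o-o-o-ooo-o-o
-o-o-o-o-ooo-o-o-
--o-o-o-ooo-o-o-o
o--o-o-ooo-o-o-o-
count of o: 9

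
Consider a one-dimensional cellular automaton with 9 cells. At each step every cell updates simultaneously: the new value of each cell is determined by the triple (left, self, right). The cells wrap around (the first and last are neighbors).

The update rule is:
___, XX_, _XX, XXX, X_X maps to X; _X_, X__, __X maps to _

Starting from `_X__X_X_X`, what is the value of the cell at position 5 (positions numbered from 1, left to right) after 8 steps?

X____X_X_
__XX__X_X
__XX___X_
X_XX_X___
_XXXX__X_
_XXXX____
_XXXX_XXX
XXXXXXXXX
position 5 holds X

X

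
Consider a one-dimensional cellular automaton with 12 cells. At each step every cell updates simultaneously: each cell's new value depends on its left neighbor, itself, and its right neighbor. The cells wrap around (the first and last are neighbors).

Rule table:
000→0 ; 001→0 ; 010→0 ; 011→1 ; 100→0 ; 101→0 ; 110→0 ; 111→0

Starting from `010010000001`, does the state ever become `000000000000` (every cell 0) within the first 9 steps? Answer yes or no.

yes

000000000000
all cells are 0 at step 1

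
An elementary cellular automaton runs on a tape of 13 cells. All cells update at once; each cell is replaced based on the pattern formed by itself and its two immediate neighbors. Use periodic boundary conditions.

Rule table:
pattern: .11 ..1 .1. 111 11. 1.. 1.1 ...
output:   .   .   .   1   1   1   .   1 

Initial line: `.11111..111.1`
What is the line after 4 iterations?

111..11111..1

..11111..11..
1..11111..111
11..11111..11
111..11111..1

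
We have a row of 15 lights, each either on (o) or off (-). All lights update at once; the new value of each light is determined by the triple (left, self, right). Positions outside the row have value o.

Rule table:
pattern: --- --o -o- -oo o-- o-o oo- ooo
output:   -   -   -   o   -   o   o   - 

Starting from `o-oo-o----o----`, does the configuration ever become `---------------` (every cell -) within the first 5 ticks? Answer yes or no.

yes

ooooo----------
----o----------
---------------
all cells are - at tick 3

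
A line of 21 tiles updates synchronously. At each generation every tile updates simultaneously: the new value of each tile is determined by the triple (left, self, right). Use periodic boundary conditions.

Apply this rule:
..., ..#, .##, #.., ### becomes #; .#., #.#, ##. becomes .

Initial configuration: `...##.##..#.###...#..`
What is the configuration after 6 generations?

##..#.###..##..#####.

####..#.##..##.###.##
###.##..#.###..##..##
##..#.##..##.###.####
#.##..#.###..##..####
..#.##..##.###.######
##..#.###..##..#####.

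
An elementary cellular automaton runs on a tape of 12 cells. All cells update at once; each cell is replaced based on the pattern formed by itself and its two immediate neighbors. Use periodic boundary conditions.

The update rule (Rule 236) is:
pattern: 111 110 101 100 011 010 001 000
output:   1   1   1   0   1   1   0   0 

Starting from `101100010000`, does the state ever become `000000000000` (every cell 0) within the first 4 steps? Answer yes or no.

111100010000
111100010000  (fixed point — unchanged through step 4)
step 4 is 111100010000, still not uniform 0

no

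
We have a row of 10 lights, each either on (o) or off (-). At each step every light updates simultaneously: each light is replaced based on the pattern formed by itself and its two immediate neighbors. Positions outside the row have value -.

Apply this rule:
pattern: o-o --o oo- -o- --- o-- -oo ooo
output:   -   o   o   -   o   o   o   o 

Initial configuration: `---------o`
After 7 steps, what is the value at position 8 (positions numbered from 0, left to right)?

ooooooooo-
oooooooooo
oooooooooo  (fixed point — unchanged through step 7)
position 8 holds o

o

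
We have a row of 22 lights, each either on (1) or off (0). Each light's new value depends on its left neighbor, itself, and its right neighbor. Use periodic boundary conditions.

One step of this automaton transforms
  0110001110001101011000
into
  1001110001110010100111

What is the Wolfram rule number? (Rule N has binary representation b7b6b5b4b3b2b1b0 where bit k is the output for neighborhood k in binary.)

51

position 7: 111 → 0  (bit 7 = 0)
position 2: 110 → 0  (bit 6 = 0)
position 14: 101 → 1  (bit 5 = 1)
position 3: 100 → 1  (bit 4 = 1)
position 1: 011 → 0  (bit 3 = 0)
position 15: 010 → 0  (bit 2 = 0)
position 0: 001 → 1  (bit 1 = 1)
position 4: 000 → 1  (bit 0 = 1)
bits b7..b0 = 00110011 = 51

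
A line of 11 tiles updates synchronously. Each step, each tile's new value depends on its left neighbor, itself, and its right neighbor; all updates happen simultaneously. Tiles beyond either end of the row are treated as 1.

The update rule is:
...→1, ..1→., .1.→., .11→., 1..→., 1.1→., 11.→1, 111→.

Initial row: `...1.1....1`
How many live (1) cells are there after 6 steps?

step 1: .1.....11..
step 2: ...111..1..
step 3: .1...1.....
step 4: ...1...111.
step 5: .1...1...1.
step 6: ...1...1...
count of 1: 2

2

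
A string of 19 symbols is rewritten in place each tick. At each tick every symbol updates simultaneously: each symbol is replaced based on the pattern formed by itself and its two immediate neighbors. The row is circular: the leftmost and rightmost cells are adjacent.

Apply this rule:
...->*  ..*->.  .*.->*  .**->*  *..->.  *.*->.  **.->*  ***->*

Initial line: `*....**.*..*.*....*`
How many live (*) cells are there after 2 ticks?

*.**.**.*..*.*.**.*
*.**.**.*..*.*.**.*
count of *: 11

11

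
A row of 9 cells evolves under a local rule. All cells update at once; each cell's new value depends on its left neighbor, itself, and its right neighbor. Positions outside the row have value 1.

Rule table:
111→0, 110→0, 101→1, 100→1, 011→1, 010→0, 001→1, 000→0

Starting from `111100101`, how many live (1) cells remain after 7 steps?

step 1: 000011011
step 2: 100110110
step 3: 011101101
step 4: 110011011
step 5: 001110110
step 6: 111001101
step 7: 000111011
count of 1: 5

5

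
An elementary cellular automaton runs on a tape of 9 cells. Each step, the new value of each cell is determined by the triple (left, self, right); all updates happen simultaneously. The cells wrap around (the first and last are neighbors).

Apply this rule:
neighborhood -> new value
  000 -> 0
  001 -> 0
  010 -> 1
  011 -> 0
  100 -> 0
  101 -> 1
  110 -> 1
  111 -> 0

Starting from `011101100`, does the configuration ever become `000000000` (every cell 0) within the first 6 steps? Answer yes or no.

000110100
000011100
000000100
000000100  (fixed point — unchanged through step 6)
step 6 is 000000100, still not uniform 0

no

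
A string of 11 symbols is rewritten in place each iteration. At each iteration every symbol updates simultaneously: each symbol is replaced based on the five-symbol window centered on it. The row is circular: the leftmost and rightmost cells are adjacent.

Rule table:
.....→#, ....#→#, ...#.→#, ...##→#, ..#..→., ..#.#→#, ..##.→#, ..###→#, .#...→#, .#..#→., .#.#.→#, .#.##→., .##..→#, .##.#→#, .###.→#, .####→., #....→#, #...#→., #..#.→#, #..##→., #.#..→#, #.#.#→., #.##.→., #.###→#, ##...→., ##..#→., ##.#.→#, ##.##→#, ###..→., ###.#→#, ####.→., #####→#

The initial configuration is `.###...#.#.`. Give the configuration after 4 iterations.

iteration 1: .##...####.
iteration 2: .##..##....
iteration 3: ###..##.###
iteration 4: #....####.#

#....####.#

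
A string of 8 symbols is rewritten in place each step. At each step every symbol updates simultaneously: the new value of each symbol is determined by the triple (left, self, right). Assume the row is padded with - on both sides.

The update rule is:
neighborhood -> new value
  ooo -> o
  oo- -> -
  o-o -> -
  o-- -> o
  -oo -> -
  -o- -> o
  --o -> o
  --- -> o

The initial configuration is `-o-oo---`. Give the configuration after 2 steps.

oo---ooo
--ooo-o-

--ooo-o-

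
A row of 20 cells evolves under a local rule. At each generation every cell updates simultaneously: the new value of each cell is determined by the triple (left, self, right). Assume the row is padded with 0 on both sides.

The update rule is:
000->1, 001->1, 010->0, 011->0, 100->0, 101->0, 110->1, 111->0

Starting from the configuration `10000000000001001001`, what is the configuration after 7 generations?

generation 1: 00111111111110010010
generation 2: 11000000000010100100
generation 3: 01011111111100001001
generation 4: 10000000000101110010
generation 5: 00111111111000010100
generation 6: 11000000001011100001
generation 7: 01011111110000101110

01011111110000101110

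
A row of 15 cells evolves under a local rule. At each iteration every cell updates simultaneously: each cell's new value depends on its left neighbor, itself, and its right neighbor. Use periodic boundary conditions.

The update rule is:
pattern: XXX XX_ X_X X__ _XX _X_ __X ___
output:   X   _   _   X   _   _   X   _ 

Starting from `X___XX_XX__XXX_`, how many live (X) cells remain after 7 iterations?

4

iteration 1: _X_X_____XX_X__
iteration 2: X___X___X____X_
iteration 3: _X_X_X_X_X__X__
iteration 4: X_________XX_X_
iteration 5: _X_______X_____
iteration 6: X_X_____X_X____
iteration 7: ___X___X___X__X
count of X: 4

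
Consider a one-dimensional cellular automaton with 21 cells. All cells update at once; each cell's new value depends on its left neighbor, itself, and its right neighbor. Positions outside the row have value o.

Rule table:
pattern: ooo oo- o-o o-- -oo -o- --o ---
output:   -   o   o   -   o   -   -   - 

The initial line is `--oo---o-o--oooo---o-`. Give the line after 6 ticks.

--oo----o---o--o----o
--oo----------------o
--oo----------------o  (fixed point — unchanged through tick 6)

--oo----------------o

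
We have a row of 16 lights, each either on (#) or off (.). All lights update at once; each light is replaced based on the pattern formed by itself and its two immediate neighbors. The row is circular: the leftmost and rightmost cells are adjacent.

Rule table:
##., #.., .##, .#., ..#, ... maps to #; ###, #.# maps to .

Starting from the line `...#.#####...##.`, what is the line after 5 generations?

####.#...#######
...#.#####......
####.#...#######  (repeats generation 1; period 2)
generation 5: ####.#...#######

####.#...#######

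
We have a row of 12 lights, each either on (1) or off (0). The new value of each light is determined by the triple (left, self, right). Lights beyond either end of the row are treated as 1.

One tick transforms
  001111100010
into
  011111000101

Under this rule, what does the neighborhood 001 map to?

1

At position 1 the neighborhood is 001; the next row has 1 there.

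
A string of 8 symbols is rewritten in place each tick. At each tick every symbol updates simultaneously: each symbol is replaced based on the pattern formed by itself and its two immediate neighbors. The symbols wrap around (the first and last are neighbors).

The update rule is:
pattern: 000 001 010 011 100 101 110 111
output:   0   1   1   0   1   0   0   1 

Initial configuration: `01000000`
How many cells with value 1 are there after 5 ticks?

3

11100000
01010001
01011011
01000000  (repeats tick 0; period 4)
tick 5: 11100000
count of 1: 3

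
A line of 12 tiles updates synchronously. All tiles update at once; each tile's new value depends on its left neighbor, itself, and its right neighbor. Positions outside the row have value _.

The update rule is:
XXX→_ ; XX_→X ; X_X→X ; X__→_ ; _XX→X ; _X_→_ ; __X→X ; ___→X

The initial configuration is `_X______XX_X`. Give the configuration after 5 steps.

X__XXXXXXXX_
__XX______X_
XXXX_XXXXX__
X__XXX___X_X
__XX_X_XX_X_

__XX_X_XX_X_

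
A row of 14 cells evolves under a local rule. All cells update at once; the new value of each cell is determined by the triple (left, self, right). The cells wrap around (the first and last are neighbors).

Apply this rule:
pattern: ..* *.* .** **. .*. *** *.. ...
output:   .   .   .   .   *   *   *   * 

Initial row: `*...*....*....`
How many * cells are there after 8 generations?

***.****.****.
.*...**...**..
.***...**...**
..*.**...**...
*.*...**...***
..***...**..**
*..*.**...*...
**.*...**.***.
count of *: 8

8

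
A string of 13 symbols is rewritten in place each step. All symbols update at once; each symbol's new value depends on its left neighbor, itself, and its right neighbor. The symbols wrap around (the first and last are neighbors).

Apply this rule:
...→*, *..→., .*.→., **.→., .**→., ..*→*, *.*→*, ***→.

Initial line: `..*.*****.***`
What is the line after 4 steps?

*..*..****..*

step 1: .*.*.....*...
step 2: *.*..****..**
step 3: .*..*.....*..
step 4: *..*..****..*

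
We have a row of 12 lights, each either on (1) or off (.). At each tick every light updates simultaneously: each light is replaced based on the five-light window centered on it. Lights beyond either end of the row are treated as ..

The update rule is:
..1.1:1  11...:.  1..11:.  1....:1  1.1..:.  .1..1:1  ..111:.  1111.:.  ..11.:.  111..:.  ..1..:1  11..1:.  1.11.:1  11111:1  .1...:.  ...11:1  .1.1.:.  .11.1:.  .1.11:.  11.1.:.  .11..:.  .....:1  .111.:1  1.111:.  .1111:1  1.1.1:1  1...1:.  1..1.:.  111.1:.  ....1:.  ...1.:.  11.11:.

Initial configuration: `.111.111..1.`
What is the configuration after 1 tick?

1.1...1...1.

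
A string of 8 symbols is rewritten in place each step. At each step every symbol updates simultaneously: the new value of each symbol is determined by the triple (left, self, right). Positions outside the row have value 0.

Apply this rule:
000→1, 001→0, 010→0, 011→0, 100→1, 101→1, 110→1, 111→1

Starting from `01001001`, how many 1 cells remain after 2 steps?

00100100
10010011
count of 1: 4

4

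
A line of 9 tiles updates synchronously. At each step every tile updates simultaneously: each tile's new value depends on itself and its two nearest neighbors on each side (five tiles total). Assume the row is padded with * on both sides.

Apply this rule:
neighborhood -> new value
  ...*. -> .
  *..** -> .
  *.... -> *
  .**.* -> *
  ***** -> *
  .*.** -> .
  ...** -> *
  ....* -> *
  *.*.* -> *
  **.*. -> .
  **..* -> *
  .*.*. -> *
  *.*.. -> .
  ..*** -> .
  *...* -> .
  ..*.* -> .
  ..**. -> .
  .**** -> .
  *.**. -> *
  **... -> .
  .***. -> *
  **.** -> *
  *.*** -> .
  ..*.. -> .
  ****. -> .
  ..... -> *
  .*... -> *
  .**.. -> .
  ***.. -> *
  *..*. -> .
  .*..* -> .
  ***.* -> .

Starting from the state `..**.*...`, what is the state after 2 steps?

*..*..*.*
**.......

**.......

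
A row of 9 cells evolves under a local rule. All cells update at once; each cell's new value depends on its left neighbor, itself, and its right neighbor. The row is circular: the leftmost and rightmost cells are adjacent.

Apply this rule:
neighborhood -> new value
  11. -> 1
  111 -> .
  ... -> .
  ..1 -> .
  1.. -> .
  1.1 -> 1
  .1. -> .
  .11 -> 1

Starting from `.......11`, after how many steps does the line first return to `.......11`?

.......11

1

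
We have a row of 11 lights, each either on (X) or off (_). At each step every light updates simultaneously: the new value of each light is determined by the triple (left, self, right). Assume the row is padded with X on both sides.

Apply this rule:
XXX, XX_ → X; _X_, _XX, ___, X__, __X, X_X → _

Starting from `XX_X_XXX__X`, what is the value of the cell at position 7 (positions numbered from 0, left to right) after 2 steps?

XX____XX___
XX_____X___
position 7 holds X

X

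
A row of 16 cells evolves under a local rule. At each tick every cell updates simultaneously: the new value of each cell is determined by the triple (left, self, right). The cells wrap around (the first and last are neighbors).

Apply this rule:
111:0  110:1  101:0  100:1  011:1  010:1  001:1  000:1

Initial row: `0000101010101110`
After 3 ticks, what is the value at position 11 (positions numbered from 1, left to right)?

1111101010101011
0000101010101010
1111101010101011
position 11 holds 1

1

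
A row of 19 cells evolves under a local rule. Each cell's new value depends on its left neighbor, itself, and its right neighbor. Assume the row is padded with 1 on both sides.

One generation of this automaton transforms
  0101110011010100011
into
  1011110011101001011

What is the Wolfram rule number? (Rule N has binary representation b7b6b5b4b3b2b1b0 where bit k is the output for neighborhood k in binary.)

233

position 4: 111 → 1  (bit 7 = 1)
position 5: 110 → 1  (bit 6 = 1)
position 0: 101 → 1  (bit 5 = 1)
position 6: 100 → 0  (bit 4 = 0)
position 3: 011 → 1  (bit 3 = 1)
position 1: 010 → 0  (bit 2 = 0)
position 7: 001 → 0  (bit 1 = 0)
position 15: 000 → 1  (bit 0 = 1)
bits b7..b0 = 11101001 = 233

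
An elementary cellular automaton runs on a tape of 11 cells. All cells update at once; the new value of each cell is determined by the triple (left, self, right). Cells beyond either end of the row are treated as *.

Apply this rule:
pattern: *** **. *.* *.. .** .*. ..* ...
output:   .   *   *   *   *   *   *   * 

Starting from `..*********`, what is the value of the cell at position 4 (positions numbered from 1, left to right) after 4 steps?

***........
..*********  (repeats step 0; period 2)
step 4: ..*********
position 4 holds *

*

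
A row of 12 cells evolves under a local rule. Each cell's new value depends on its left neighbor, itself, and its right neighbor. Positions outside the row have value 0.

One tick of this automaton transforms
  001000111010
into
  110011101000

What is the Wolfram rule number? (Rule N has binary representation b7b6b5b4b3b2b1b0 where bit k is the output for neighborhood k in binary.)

position 7: 111 → 0  (bit 7 = 0)
position 8: 110 → 1  (bit 6 = 1)
position 9: 101 → 0  (bit 5 = 0)
position 3: 100 → 0  (bit 4 = 0)
position 6: 011 → 1  (bit 3 = 1)
position 2: 010 → 0  (bit 2 = 0)
position 1: 001 → 1  (bit 1 = 1)
position 0: 000 → 1  (bit 0 = 1)
bits b7..b0 = 01001011 = 75

75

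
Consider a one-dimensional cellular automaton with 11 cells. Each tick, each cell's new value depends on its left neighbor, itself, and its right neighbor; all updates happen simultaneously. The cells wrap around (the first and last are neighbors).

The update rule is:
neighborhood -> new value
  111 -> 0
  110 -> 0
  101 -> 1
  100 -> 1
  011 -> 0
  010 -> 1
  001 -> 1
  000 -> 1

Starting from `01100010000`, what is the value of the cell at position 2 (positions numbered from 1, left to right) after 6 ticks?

1

10011111111
01100000000
10011111111  (repeats tick 1; period 2)
tick 6: 01100000000
position 2 holds 1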